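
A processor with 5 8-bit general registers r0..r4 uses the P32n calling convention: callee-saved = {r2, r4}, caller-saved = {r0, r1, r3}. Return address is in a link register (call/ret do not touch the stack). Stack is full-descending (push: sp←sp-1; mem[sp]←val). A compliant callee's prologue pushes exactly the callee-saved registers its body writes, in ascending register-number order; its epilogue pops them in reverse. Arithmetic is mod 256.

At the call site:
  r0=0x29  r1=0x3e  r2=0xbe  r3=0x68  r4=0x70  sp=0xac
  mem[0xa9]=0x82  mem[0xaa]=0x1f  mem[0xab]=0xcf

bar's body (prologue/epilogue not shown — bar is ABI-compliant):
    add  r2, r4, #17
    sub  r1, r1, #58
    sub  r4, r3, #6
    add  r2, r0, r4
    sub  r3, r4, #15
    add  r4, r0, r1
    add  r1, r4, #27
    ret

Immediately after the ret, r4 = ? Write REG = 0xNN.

prologue: push r2 → mem[0xab]=0xbe, sp=0xab
prologue: push r4 → mem[0xaa]=0x70, sp=0xaa
body[0] add  r2, r4, #17 → r2=0x81
body[1] sub  r1, r1, #58 → r1=0x04
body[2] sub  r4, r3, #6 → r4=0x62
body[3] add  r2, r0, r4 → r2=0x8b
body[4] sub  r3, r4, #15 → r3=0x53
body[5] add  r4, r0, r1 → r4=0x2d
body[6] add  r1, r4, #27 → r1=0x48
epilogue: pop r4=0x70, sp=0xab
epilogue: pop r2=0xbe, sp=0xac
r4 is callee-saved → restored

REG = 0x70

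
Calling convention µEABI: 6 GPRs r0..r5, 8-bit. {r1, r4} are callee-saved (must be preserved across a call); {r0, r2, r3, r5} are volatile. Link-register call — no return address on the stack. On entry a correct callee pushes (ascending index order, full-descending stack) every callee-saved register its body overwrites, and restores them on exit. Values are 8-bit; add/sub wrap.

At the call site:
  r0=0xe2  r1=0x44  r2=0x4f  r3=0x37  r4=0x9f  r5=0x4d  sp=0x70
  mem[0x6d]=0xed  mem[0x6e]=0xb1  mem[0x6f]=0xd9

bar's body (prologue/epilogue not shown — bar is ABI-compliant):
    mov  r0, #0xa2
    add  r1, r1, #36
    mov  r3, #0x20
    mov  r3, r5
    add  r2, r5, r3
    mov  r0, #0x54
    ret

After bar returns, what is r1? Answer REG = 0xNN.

prologue: push r1 -> mem[0x6f]=0x44, sp=0x6f
body[0] mov  r0, #0xa2 -> r0=0xa2
body[1] add  r1, r1, #36 -> r1=0x68
body[2] mov  r3, #0x20 -> r3=0x20
body[3] mov  r3, r5 -> r3=0x4d
body[4] add  r2, r5, r3 -> r2=0x9a
body[5] mov  r0, #0x54 -> r0=0x54
epilogue: pop r1=0x44, sp=0x70
r1 is callee-saved -> restored

REG = 0x44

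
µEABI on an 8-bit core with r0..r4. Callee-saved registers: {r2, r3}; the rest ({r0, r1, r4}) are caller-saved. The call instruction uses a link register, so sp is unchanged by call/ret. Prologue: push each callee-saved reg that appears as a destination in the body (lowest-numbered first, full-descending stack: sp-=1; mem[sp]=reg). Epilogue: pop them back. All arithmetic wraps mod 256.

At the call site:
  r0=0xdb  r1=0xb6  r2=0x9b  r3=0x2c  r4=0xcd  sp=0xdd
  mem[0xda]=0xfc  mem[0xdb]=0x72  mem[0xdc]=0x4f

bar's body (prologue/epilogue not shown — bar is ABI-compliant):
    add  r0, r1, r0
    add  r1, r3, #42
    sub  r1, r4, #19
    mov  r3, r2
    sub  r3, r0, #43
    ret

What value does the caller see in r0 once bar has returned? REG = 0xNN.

REG = 0x91

prologue: push r3 -> mem[0xdc]=0x2c, sp=0xdc
body[0] add  r0, r1, r0 -> r0=0x91
body[1] add  r1, r3, #42 -> r1=0x56
body[2] sub  r1, r4, #19 -> r1=0xba
body[3] mov  r3, r2 -> r3=0x9b
body[4] sub  r3, r0, #43 -> r3=0x66
epilogue: pop r3=0x2c, sp=0xdd
r0 is caller-saved -> body value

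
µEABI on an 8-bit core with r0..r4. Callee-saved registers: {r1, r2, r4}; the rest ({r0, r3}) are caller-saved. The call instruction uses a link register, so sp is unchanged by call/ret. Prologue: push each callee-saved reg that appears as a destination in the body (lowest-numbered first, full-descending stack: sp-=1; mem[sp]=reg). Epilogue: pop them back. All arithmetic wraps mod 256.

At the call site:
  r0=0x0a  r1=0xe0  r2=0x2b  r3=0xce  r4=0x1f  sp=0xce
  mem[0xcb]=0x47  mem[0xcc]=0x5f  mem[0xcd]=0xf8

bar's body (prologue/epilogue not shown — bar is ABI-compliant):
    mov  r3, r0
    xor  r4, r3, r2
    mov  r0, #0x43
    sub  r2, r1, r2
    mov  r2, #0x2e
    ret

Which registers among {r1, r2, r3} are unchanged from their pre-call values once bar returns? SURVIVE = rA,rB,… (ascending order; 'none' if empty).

prologue: push r2 → mem[0xcd]=0x2b, sp=0xcd
prologue: push r4 → mem[0xcc]=0x1f, sp=0xcc
body[0] mov  r3, r0 → r3=0x0a
body[1] xor  r4, r3, r2 → r4=0x21
body[2] mov  r0, #0x43 → r0=0x43
body[3] sub  r2, r1, r2 → r2=0xb5
body[4] mov  r2, #0x2e → r2=0x2e
epilogue: pop r4=0x1f, sp=0xcd
epilogue: pop r2=0x2b, sp=0xce
r1: callee-saved, written=False
r2: callee-saved, written=True
r3: caller-saved, written=True

SURVIVE = r1,r2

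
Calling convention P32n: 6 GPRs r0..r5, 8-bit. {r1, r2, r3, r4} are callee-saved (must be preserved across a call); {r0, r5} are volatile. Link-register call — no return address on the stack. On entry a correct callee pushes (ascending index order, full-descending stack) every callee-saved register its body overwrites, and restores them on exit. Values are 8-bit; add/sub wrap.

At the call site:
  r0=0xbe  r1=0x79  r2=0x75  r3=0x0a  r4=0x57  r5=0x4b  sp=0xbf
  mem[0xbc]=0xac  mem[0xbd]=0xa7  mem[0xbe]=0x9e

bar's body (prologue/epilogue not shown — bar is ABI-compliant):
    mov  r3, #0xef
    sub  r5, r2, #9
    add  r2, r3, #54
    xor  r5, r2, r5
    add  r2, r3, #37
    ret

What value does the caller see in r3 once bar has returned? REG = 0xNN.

REG = 0x0a

prologue: push r2 -> mem[0xbe]=0x75, sp=0xbe
prologue: push r3 -> mem[0xbd]=0x0a, sp=0xbd
body[0] mov  r3, #0xef -> r3=0xef
body[1] sub  r5, r2, #9 -> r5=0x6c
body[2] add  r2, r3, #54 -> r2=0x25
body[3] xor  r5, r2, r5 -> r5=0x49
body[4] add  r2, r3, #37 -> r2=0x14
epilogue: pop r3=0x0a, sp=0xbe
epilogue: pop r2=0x75, sp=0xbf
r3 is callee-saved -> restored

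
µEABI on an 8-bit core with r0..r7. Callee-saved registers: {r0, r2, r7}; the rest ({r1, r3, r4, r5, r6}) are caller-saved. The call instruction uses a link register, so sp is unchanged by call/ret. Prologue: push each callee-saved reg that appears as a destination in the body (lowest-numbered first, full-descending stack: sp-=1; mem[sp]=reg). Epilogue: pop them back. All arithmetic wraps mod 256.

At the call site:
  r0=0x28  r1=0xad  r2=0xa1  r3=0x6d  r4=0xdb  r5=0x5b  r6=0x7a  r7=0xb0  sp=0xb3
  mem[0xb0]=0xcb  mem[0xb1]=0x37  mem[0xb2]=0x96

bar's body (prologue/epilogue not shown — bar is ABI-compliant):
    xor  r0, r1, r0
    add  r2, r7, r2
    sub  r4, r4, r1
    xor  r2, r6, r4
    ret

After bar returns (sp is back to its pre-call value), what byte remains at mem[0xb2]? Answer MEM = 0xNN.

MEM = 0x28

prologue: push r0 → mem[0xb2]=0x28, sp=0xb2
prologue: push r2 → mem[0xb1]=0xa1, sp=0xb1
body[0] xor  r0, r1, r0 → r0=0x85
body[1] add  r2, r7, r2 → r2=0x51
body[2] sub  r4, r4, r1 → r4=0x2e
body[3] xor  r2, r6, r4 → r2=0x54
epilogue: pop r2=0xa1, sp=0xb2
epilogue: pop r0=0x28, sp=0xb3
prologue pushed ['r0', 'r2'] at ['0xb2', '0xb1']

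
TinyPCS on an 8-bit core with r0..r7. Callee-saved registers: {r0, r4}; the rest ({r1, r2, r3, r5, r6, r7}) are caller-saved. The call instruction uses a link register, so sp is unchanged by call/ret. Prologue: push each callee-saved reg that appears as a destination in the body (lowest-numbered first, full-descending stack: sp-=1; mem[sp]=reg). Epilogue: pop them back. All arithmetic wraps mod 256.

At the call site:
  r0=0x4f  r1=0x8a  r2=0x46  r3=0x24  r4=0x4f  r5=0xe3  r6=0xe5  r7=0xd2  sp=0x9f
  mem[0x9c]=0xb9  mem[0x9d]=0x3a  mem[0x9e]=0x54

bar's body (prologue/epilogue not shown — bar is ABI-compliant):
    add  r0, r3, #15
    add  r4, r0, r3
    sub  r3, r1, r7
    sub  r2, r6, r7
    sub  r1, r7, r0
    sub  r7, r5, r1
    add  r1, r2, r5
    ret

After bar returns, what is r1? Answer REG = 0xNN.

prologue: push r0 → mem[0x9e]=0x4f, sp=0x9e
prologue: push r4 → mem[0x9d]=0x4f, sp=0x9d
body[0] add  r0, r3, #15 → r0=0x33
body[1] add  r4, r0, r3 → r4=0x57
body[2] sub  r3, r1, r7 → r3=0xb8
body[3] sub  r2, r6, r7 → r2=0x13
body[4] sub  r1, r7, r0 → r1=0x9f
body[5] sub  r7, r5, r1 → r7=0x44
body[6] add  r1, r2, r5 → r1=0xf6
epilogue: pop r4=0x4f, sp=0x9e
epilogue: pop r0=0x4f, sp=0x9f
r1 is caller-saved → body value

REG = 0xf6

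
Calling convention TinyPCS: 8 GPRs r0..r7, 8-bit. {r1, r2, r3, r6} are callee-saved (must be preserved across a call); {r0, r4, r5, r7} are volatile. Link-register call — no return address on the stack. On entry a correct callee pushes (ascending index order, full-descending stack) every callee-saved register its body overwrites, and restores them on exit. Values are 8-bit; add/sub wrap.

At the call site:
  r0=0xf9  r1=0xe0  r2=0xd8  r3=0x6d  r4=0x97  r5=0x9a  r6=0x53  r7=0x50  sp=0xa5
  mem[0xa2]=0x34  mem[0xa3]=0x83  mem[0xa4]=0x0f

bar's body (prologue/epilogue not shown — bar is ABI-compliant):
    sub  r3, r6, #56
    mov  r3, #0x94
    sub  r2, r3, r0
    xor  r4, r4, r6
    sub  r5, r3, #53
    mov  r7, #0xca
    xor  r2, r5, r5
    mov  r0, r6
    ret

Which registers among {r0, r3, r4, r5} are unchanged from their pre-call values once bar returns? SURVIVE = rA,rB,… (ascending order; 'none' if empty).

prologue: push r2 -> mem[0xa4]=0xd8, sp=0xa4
prologue: push r3 -> mem[0xa3]=0x6d, sp=0xa3
body[0] sub  r3, r6, #56 -> r3=0x1b
body[1] mov  r3, #0x94 -> r3=0x94
body[2] sub  r2, r3, r0 -> r2=0x9b
body[3] xor  r4, r4, r6 -> r4=0xc4
body[4] sub  r5, r3, #53 -> r5=0x5f
body[5] mov  r7, #0xca -> r7=0xca
body[6] xor  r2, r5, r5 -> r2=0x00
body[7] mov  r0, r6 -> r0=0x53
epilogue: pop r3=0x6d, sp=0xa4
epilogue: pop r2=0xd8, sp=0xa5
r0: caller-saved, written=True
r3: callee-saved, written=True
r4: caller-saved, written=True
r5: caller-saved, written=True

SURVIVE = r3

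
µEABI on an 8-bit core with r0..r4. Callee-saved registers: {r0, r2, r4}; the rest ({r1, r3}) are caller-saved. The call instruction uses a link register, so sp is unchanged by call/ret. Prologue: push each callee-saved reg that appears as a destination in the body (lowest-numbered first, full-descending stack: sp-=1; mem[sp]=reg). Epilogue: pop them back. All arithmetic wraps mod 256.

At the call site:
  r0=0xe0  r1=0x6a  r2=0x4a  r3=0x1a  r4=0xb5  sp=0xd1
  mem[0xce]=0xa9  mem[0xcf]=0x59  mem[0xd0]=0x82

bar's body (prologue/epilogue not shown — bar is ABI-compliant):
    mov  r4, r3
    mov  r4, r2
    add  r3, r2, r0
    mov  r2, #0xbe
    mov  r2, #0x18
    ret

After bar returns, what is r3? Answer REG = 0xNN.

REG = 0x2a

prologue: push r2 → mem[0xd0]=0x4a, sp=0xd0
prologue: push r4 → mem[0xcf]=0xb5, sp=0xcf
body[0] mov  r4, r3 → r4=0x1a
body[1] mov  r4, r2 → r4=0x4a
body[2] add  r3, r2, r0 → r3=0x2a
body[3] mov  r2, #0xbe → r2=0xbe
body[4] mov  r2, #0x18 → r2=0x18
epilogue: pop r4=0xb5, sp=0xd0
epilogue: pop r2=0x4a, sp=0xd1
r3 is caller-saved → body value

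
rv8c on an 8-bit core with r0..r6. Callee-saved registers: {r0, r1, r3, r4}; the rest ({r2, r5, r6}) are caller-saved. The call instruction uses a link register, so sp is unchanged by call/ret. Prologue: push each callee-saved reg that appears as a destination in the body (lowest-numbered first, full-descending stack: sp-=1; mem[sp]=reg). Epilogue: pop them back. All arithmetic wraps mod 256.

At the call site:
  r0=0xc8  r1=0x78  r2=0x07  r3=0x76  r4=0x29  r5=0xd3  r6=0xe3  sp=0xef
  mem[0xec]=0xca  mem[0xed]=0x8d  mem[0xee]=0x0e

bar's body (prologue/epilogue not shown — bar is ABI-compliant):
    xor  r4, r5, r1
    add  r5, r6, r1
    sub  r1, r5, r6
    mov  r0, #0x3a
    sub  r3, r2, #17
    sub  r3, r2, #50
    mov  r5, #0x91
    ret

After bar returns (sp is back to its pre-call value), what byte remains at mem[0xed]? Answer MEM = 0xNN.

prologue: push r0 → mem[0xee]=0xc8, sp=0xee
prologue: push r1 → mem[0xed]=0x78, sp=0xed
prologue: push r3 → mem[0xec]=0x76, sp=0xec
prologue: push r4 → mem[0xeb]=0x29, sp=0xeb
body[0] xor  r4, r5, r1 → r4=0xab
body[1] add  r5, r6, r1 → r5=0x5b
body[2] sub  r1, r5, r6 → r1=0x78
body[3] mov  r0, #0x3a → r0=0x3a
body[4] sub  r3, r2, #17 → r3=0xf6
body[5] sub  r3, r2, #50 → r3=0xd5
body[6] mov  r5, #0x91 → r5=0x91
epilogue: pop r4=0x29, sp=0xec
epilogue: pop r3=0x76, sp=0xed
epilogue: pop r1=0x78, sp=0xee
epilogue: pop r0=0xc8, sp=0xef
prologue pushed ['r0', 'r1', 'r3', 'r4'] at ['0xee', '0xed', '0xec', '0xeb']

MEM = 0x78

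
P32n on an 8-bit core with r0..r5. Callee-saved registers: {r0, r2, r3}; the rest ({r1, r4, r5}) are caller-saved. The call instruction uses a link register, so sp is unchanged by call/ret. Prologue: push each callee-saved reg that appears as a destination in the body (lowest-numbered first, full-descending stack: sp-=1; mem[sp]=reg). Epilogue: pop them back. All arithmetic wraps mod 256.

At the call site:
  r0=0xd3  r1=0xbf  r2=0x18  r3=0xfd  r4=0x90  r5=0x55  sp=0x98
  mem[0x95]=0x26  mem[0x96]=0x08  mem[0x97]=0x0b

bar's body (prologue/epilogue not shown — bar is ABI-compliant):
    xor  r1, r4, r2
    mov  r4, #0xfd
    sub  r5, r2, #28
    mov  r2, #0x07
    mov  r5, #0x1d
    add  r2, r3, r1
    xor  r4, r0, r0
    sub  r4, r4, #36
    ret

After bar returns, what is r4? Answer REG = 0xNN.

REG = 0xdc

prologue: push r2 -> mem[0x97]=0x18, sp=0x97
body[0] xor  r1, r4, r2 -> r1=0x88
body[1] mov  r4, #0xfd -> r4=0xfd
body[2] sub  r5, r2, #28 -> r5=0xfc
body[3] mov  r2, #0x07 -> r2=0x07
body[4] mov  r5, #0x1d -> r5=0x1d
body[5] add  r2, r3, r1 -> r2=0x85
body[6] xor  r4, r0, r0 -> r4=0x00
body[7] sub  r4, r4, #36 -> r4=0xdc
epilogue: pop r2=0x18, sp=0x98
r4 is caller-saved -> body value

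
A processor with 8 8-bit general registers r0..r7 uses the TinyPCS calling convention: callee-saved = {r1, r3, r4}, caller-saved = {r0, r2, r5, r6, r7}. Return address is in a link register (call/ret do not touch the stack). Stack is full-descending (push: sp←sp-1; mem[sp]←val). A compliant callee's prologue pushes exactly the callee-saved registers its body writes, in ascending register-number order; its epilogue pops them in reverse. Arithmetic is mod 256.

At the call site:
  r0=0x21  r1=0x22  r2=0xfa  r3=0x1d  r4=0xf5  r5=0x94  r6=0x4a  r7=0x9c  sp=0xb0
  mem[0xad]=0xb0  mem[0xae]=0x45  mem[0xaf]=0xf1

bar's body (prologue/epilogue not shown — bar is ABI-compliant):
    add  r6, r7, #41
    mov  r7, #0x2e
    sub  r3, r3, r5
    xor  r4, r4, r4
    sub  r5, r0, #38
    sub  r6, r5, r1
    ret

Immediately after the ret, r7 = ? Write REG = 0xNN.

REG = 0x2e

prologue: push r3 → mem[0xaf]=0x1d, sp=0xaf
prologue: push r4 → mem[0xae]=0xf5, sp=0xae
body[0] add  r6, r7, #41 → r6=0xc5
body[1] mov  r7, #0x2e → r7=0x2e
body[2] sub  r3, r3, r5 → r3=0x89
body[3] xor  r4, r4, r4 → r4=0x00
body[4] sub  r5, r0, #38 → r5=0xfb
body[5] sub  r6, r5, r1 → r6=0xd9
epilogue: pop r4=0xf5, sp=0xaf
epilogue: pop r3=0x1d, sp=0xb0
r7 is caller-saved → body value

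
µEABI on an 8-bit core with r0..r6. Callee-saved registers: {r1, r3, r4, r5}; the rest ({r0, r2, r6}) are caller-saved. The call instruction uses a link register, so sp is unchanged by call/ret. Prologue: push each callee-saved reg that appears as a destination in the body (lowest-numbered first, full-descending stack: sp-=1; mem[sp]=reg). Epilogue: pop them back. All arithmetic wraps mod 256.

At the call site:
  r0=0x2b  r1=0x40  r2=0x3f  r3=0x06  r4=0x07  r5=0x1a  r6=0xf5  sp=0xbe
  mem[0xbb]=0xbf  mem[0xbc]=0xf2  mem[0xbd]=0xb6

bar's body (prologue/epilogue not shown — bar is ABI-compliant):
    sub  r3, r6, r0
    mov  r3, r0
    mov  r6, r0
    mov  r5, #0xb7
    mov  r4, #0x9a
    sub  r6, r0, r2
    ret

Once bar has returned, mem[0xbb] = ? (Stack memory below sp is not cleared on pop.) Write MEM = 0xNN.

prologue: push r3 -> mem[0xbd]=0x06, sp=0xbd
prologue: push r4 -> mem[0xbc]=0x07, sp=0xbc
prologue: push r5 -> mem[0xbb]=0x1a, sp=0xbb
body[0] sub  r3, r6, r0 -> r3=0xca
body[1] mov  r3, r0 -> r3=0x2b
body[2] mov  r6, r0 -> r6=0x2b
body[3] mov  r5, #0xb7 -> r5=0xb7
body[4] mov  r4, #0x9a -> r4=0x9a
body[5] sub  r6, r0, r2 -> r6=0xec
epilogue: pop r5=0x1a, sp=0xbc
epilogue: pop r4=0x07, sp=0xbd
epilogue: pop r3=0x06, sp=0xbe
prologue pushed ['r3', 'r4', 'r5'] at ['0xbd', '0xbc', '0xbb']

MEM = 0x1a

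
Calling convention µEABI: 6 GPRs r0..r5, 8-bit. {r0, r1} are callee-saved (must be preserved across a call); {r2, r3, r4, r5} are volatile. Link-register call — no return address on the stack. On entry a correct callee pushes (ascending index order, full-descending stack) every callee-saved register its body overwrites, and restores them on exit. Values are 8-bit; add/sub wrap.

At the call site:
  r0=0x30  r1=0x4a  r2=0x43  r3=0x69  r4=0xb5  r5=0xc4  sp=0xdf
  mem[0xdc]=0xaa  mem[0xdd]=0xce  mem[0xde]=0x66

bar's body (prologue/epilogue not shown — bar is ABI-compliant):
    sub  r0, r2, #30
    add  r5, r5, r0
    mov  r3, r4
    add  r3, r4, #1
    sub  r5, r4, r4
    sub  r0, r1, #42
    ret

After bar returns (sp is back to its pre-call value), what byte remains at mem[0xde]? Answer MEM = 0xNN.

MEM = 0x30

prologue: push r0 → mem[0xde]=0x30, sp=0xde
body[0] sub  r0, r2, #30 → r0=0x25
body[1] add  r5, r5, r0 → r5=0xe9
body[2] mov  r3, r4 → r3=0xb5
body[3] add  r3, r4, #1 → r3=0xb6
body[4] sub  r5, r4, r4 → r5=0x00
body[5] sub  r0, r1, #42 → r0=0x20
epilogue: pop r0=0x30, sp=0xdf
prologue pushed ['r0'] at ['0xde']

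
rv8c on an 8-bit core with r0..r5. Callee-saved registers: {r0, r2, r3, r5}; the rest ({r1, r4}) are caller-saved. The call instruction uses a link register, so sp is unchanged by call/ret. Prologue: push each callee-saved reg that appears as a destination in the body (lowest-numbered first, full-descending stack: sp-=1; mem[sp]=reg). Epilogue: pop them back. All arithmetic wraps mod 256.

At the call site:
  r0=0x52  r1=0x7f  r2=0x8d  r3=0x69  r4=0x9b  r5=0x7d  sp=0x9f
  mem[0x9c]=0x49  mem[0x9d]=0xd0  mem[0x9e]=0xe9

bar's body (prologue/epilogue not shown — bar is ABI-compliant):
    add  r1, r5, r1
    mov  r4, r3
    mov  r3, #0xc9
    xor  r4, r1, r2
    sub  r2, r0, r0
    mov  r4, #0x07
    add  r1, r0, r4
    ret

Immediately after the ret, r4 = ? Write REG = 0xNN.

prologue: push r2 → mem[0x9e]=0x8d, sp=0x9e
prologue: push r3 → mem[0x9d]=0x69, sp=0x9d
body[0] add  r1, r5, r1 → r1=0xfc
body[1] mov  r4, r3 → r4=0x69
body[2] mov  r3, #0xc9 → r3=0xc9
body[3] xor  r4, r1, r2 → r4=0x71
body[4] sub  r2, r0, r0 → r2=0x00
body[5] mov  r4, #0x07 → r4=0x07
body[6] add  r1, r0, r4 → r1=0x59
epilogue: pop r3=0x69, sp=0x9e
epilogue: pop r2=0x8d, sp=0x9f
r4 is caller-saved → body value

REG = 0x07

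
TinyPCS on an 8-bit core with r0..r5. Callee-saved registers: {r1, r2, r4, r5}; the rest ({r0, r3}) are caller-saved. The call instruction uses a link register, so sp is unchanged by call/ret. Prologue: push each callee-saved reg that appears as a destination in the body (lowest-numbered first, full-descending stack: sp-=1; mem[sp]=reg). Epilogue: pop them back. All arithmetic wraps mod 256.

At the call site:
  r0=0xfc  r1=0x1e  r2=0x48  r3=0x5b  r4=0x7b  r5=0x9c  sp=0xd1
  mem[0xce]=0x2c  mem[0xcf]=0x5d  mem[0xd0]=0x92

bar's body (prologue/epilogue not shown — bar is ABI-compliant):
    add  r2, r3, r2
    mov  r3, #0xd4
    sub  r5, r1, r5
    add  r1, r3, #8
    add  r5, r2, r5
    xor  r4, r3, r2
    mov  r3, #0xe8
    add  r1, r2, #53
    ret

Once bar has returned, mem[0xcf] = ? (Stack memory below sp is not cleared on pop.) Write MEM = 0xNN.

prologue: push r1 -> mem[0xd0]=0x1e, sp=0xd0
prologue: push r2 -> mem[0xcf]=0x48, sp=0xcf
prologue: push r4 -> mem[0xce]=0x7b, sp=0xce
prologue: push r5 -> mem[0xcd]=0x9c, sp=0xcd
body[0] add  r2, r3, r2 -> r2=0xa3
body[1] mov  r3, #0xd4 -> r3=0xd4
body[2] sub  r5, r1, r5 -> r5=0x82
body[3] add  r1, r3, #8 -> r1=0xdc
body[4] add  r5, r2, r5 -> r5=0x25
body[5] xor  r4, r3, r2 -> r4=0x77
body[6] mov  r3, #0xe8 -> r3=0xe8
body[7] add  r1, r2, #53 -> r1=0xd8
epilogue: pop r5=0x9c, sp=0xce
epilogue: pop r4=0x7b, sp=0xcf
epilogue: pop r2=0x48, sp=0xd0
epilogue: pop r1=0x1e, sp=0xd1
prologue pushed ['r1', 'r2', 'r4', 'r5'] at ['0xd0', '0xcf', '0xce', '0xcd']

MEM = 0x48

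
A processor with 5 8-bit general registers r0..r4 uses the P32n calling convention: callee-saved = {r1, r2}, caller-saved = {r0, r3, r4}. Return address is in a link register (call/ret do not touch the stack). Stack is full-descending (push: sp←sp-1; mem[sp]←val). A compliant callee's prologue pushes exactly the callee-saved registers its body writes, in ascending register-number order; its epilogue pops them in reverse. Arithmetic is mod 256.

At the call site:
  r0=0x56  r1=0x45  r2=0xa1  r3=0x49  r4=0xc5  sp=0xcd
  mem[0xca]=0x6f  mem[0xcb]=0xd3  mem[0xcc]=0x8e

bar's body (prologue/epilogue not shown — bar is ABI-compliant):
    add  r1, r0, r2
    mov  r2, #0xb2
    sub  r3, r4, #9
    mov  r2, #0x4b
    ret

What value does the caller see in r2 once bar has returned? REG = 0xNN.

REG = 0xa1

prologue: push r1 → mem[0xcc]=0x45, sp=0xcc
prologue: push r2 → mem[0xcb]=0xa1, sp=0xcb
body[0] add  r1, r0, r2 → r1=0xf7
body[1] mov  r2, #0xb2 → r2=0xb2
body[2] sub  r3, r4, #9 → r3=0xbc
body[3] mov  r2, #0x4b → r2=0x4b
epilogue: pop r2=0xa1, sp=0xcc
epilogue: pop r1=0x45, sp=0xcd
r2 is callee-saved → restored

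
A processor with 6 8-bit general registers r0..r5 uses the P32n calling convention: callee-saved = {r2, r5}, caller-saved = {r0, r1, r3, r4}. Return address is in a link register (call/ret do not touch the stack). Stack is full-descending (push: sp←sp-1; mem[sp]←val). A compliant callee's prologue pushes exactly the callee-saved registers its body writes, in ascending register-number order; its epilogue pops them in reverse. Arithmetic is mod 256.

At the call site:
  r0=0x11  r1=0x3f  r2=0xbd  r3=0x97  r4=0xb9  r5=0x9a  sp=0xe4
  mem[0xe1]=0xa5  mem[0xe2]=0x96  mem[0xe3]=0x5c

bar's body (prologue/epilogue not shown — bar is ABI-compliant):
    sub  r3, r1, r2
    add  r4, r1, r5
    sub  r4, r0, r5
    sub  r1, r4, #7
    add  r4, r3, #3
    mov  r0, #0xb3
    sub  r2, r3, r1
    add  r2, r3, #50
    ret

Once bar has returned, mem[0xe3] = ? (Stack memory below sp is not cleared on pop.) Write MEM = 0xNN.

prologue: push r2 -> mem[0xe3]=0xbd, sp=0xe3
body[0] sub  r3, r1, r2 -> r3=0x82
body[1] add  r4, r1, r5 -> r4=0xd9
body[2] sub  r4, r0, r5 -> r4=0x77
body[3] sub  r1, r4, #7 -> r1=0x70
body[4] add  r4, r3, #3 -> r4=0x85
body[5] mov  r0, #0xb3 -> r0=0xb3
body[6] sub  r2, r3, r1 -> r2=0x12
body[7] add  r2, r3, #50 -> r2=0xb4
epilogue: pop r2=0xbd, sp=0xe4
prologue pushed ['r2'] at ['0xe3']

MEM = 0xbd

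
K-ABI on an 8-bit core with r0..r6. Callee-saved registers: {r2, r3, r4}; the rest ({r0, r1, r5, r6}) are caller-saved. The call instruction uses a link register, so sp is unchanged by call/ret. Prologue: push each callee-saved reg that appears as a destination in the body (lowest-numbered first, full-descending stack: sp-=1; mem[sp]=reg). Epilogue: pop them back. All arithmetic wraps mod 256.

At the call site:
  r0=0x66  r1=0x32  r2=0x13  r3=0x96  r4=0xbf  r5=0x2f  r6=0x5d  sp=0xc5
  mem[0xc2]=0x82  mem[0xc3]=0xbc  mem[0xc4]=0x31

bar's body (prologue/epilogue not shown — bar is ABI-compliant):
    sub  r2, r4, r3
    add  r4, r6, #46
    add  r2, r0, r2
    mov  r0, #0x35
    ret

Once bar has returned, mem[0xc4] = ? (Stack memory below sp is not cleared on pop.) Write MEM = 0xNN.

prologue: push r2 → mem[0xc4]=0x13, sp=0xc4
prologue: push r4 → mem[0xc3]=0xbf, sp=0xc3
body[0] sub  r2, r4, r3 → r2=0x29
body[1] add  r4, r6, #46 → r4=0x8b
body[2] add  r2, r0, r2 → r2=0x8f
body[3] mov  r0, #0x35 → r0=0x35
epilogue: pop r4=0xbf, sp=0xc4
epilogue: pop r2=0x13, sp=0xc5
prologue pushed ['r2', 'r4'] at ['0xc4', '0xc3']

MEM = 0x13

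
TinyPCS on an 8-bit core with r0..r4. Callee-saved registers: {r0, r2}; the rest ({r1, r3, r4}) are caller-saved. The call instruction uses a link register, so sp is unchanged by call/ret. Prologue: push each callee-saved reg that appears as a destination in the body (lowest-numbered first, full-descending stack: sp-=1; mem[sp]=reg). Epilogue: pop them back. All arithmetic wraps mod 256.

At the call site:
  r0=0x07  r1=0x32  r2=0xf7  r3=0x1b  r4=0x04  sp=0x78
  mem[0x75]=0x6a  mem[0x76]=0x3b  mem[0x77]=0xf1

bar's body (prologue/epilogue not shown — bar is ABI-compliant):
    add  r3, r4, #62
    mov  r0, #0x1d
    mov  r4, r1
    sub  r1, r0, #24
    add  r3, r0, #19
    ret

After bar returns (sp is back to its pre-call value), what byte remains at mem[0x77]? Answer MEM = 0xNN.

MEM = 0x07

prologue: push r0 -> mem[0x77]=0x07, sp=0x77
body[0] add  r3, r4, #62 -> r3=0x42
body[1] mov  r0, #0x1d -> r0=0x1d
body[2] mov  r4, r1 -> r4=0x32
body[3] sub  r1, r0, #24 -> r1=0x05
body[4] add  r3, r0, #19 -> r3=0x30
epilogue: pop r0=0x07, sp=0x78
prologue pushed ['r0'] at ['0x77']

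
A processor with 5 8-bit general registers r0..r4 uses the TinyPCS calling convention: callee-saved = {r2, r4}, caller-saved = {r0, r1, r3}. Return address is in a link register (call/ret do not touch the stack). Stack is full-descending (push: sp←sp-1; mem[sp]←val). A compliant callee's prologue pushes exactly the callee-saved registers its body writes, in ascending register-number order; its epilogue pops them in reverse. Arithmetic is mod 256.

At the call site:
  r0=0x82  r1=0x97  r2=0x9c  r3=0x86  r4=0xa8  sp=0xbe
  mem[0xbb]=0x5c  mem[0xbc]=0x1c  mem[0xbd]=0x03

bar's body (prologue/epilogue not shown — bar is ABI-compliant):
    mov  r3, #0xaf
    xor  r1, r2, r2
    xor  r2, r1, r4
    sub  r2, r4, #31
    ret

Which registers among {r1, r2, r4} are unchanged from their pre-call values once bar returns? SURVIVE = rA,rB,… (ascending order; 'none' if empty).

SURVIVE = r2,r4

prologue: push r2 → mem[0xbd]=0x9c, sp=0xbd
body[0] mov  r3, #0xaf → r3=0xaf
body[1] xor  r1, r2, r2 → r1=0x00
body[2] xor  r2, r1, r4 → r2=0xa8
body[3] sub  r2, r4, #31 → r2=0x89
epilogue: pop r2=0x9c, sp=0xbe
r1: caller-saved, written=True
r2: callee-saved, written=True
r4: callee-saved, written=False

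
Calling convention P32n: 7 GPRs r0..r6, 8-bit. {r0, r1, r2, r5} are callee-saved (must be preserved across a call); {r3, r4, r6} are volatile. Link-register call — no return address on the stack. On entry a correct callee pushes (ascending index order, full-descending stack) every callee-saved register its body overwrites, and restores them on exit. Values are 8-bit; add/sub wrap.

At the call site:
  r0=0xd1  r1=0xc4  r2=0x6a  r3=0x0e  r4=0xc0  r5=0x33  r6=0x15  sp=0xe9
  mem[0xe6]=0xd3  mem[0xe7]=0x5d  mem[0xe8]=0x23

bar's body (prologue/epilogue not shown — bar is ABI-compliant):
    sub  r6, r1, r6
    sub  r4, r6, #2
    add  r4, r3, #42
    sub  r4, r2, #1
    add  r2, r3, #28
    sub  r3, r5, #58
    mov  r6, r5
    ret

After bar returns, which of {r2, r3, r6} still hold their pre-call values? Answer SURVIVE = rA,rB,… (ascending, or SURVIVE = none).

SURVIVE = r2

prologue: push r2 -> mem[0xe8]=0x6a, sp=0xe8
body[0] sub  r6, r1, r6 -> r6=0xaf
body[1] sub  r4, r6, #2 -> r4=0xad
body[2] add  r4, r3, #42 -> r4=0x38
body[3] sub  r4, r2, #1 -> r4=0x69
body[4] add  r2, r3, #28 -> r2=0x2a
body[5] sub  r3, r5, #58 -> r3=0xf9
body[6] mov  r6, r5 -> r6=0x33
epilogue: pop r2=0x6a, sp=0xe9
r2: callee-saved, written=True
r3: caller-saved, written=True
r6: caller-saved, written=True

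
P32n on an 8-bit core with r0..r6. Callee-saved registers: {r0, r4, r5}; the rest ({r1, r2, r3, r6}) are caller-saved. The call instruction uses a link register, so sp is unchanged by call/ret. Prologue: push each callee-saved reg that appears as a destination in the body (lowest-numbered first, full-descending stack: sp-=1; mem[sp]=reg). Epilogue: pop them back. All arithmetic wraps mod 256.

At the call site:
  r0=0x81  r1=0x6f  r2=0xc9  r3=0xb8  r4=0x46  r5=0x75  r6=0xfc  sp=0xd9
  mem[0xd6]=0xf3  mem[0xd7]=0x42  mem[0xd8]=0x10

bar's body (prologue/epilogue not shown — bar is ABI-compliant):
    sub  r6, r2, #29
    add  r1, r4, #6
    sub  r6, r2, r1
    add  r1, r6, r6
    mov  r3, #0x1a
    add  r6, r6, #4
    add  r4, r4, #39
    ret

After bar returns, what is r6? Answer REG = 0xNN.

REG = 0x81

prologue: push r4 → mem[0xd8]=0x46, sp=0xd8
body[0] sub  r6, r2, #29 → r6=0xac
body[1] add  r1, r4, #6 → r1=0x4c
body[2] sub  r6, r2, r1 → r6=0x7d
body[3] add  r1, r6, r6 → r1=0xfa
body[4] mov  r3, #0x1a → r3=0x1a
body[5] add  r6, r6, #4 → r6=0x81
body[6] add  r4, r4, #39 → r4=0x6d
epilogue: pop r4=0x46, sp=0xd9
r6 is caller-saved → body value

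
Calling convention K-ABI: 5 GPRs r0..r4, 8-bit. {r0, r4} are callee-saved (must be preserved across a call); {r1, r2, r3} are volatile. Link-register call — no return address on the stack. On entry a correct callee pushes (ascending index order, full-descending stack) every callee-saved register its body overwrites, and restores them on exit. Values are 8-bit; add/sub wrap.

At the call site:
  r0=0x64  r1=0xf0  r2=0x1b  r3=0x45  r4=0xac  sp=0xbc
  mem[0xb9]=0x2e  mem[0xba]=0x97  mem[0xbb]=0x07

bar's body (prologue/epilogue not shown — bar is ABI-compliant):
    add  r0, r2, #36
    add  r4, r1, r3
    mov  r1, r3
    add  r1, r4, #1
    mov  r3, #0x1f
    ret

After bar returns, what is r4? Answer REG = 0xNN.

REG = 0xac

prologue: push r0 → mem[0xbb]=0x64, sp=0xbb
prologue: push r4 → mem[0xba]=0xac, sp=0xba
body[0] add  r0, r2, #36 → r0=0x3f
body[1] add  r4, r1, r3 → r4=0x35
body[2] mov  r1, r3 → r1=0x45
body[3] add  r1, r4, #1 → r1=0x36
body[4] mov  r3, #0x1f → r3=0x1f
epilogue: pop r4=0xac, sp=0xbb
epilogue: pop r0=0x64, sp=0xbc
r4 is callee-saved → restored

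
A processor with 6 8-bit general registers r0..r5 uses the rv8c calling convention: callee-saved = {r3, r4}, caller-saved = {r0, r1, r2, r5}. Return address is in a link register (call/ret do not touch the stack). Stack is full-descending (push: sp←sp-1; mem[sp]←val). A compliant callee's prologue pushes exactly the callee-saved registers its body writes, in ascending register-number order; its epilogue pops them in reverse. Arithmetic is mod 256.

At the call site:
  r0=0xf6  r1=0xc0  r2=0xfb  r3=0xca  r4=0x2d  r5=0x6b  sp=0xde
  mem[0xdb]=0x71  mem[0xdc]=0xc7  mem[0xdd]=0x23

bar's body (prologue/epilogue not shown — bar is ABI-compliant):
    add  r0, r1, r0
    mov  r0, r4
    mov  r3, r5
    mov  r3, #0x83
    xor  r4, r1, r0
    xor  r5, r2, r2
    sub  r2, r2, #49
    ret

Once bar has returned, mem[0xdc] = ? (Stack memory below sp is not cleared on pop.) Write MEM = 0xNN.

MEM = 0x2d

prologue: push r3 → mem[0xdd]=0xca, sp=0xdd
prologue: push r4 → mem[0xdc]=0x2d, sp=0xdc
body[0] add  r0, r1, r0 → r0=0xb6
body[1] mov  r0, r4 → r0=0x2d
body[2] mov  r3, r5 → r3=0x6b
body[3] mov  r3, #0x83 → r3=0x83
body[4] xor  r4, r1, r0 → r4=0xed
body[5] xor  r5, r2, r2 → r5=0x00
body[6] sub  r2, r2, #49 → r2=0xca
epilogue: pop r4=0x2d, sp=0xdd
epilogue: pop r3=0xca, sp=0xde
prologue pushed ['r3', 'r4'] at ['0xdd', '0xdc']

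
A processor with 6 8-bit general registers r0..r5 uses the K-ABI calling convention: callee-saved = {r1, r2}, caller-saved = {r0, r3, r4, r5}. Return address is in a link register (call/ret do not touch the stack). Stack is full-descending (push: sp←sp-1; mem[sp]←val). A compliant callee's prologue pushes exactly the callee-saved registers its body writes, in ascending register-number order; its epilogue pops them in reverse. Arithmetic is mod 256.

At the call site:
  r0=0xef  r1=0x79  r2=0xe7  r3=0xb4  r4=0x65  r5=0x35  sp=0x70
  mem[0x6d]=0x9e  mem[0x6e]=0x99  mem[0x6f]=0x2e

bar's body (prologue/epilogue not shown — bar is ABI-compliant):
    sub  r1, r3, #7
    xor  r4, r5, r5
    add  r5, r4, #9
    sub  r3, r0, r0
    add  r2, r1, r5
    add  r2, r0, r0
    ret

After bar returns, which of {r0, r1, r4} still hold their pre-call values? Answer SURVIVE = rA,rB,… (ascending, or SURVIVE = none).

prologue: push r1 → mem[0x6f]=0x79, sp=0x6f
prologue: push r2 → mem[0x6e]=0xe7, sp=0x6e
body[0] sub  r1, r3, #7 → r1=0xad
body[1] xor  r4, r5, r5 → r4=0x00
body[2] add  r5, r4, #9 → r5=0x09
body[3] sub  r3, r0, r0 → r3=0x00
body[4] add  r2, r1, r5 → r2=0xb6
body[5] add  r2, r0, r0 → r2=0xde
epilogue: pop r2=0xe7, sp=0x6f
epilogue: pop r1=0x79, sp=0x70
r0: caller-saved, written=False
r1: callee-saved, written=True
r4: caller-saved, written=True

SURVIVE = r0,r1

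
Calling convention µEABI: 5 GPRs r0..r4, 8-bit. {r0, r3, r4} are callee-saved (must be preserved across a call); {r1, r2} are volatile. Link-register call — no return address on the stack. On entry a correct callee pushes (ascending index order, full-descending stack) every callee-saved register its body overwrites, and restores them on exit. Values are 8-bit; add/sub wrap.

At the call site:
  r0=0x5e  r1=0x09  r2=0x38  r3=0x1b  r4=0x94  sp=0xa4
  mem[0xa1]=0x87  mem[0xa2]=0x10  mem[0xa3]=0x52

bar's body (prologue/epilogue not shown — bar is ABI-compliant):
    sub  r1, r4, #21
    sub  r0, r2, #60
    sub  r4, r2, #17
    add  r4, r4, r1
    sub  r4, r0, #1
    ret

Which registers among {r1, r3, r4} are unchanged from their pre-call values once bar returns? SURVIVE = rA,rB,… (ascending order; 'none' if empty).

prologue: push r0 → mem[0xa3]=0x5e, sp=0xa3
prologue: push r4 → mem[0xa2]=0x94, sp=0xa2
body[0] sub  r1, r4, #21 → r1=0x7f
body[1] sub  r0, r2, #60 → r0=0xfc
body[2] sub  r4, r2, #17 → r4=0x27
body[3] add  r4, r4, r1 → r4=0xa6
body[4] sub  r4, r0, #1 → r4=0xfb
epilogue: pop r4=0x94, sp=0xa3
epilogue: pop r0=0x5e, sp=0xa4
r1: caller-saved, written=True
r3: callee-saved, written=False
r4: callee-saved, written=True

SURVIVE = r3,r4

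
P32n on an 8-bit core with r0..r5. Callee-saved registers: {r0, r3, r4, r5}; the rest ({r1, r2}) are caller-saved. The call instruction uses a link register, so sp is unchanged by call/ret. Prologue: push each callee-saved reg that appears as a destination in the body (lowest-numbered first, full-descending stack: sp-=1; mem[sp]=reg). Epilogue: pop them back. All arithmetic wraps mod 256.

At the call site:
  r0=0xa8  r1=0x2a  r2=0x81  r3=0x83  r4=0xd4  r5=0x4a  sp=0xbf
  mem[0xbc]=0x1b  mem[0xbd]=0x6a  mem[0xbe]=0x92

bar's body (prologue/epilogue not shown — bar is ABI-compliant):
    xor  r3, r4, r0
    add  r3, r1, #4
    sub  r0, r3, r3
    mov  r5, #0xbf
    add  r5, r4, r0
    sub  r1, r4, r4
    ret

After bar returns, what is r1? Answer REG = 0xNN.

prologue: push r0 -> mem[0xbe]=0xa8, sp=0xbe
prologue: push r3 -> mem[0xbd]=0x83, sp=0xbd
prologue: push r5 -> mem[0xbc]=0x4a, sp=0xbc
body[0] xor  r3, r4, r0 -> r3=0x7c
body[1] add  r3, r1, #4 -> r3=0x2e
body[2] sub  r0, r3, r3 -> r0=0x00
body[3] mov  r5, #0xbf -> r5=0xbf
body[4] add  r5, r4, r0 -> r5=0xd4
body[5] sub  r1, r4, r4 -> r1=0x00
epilogue: pop r5=0x4a, sp=0xbd
epilogue: pop r3=0x83, sp=0xbe
epilogue: pop r0=0xa8, sp=0xbf
r1 is caller-saved -> body value

REG = 0x00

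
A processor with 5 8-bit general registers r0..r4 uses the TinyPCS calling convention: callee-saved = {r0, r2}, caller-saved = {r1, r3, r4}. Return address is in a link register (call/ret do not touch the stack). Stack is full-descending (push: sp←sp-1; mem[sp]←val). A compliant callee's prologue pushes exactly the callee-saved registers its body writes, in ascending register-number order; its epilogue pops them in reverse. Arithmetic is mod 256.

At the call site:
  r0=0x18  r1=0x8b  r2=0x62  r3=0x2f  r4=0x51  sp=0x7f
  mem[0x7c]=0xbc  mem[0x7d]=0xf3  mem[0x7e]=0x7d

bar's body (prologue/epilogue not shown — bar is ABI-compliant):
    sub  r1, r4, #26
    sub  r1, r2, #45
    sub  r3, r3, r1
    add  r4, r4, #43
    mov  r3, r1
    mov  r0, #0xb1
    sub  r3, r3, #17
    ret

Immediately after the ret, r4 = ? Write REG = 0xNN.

REG = 0x7c

prologue: push r0 → mem[0x7e]=0x18, sp=0x7e
body[0] sub  r1, r4, #26 → r1=0x37
body[1] sub  r1, r2, #45 → r1=0x35
body[2] sub  r3, r3, r1 → r3=0xfa
body[3] add  r4, r4, #43 → r4=0x7c
body[4] mov  r3, r1 → r3=0x35
body[5] mov  r0, #0xb1 → r0=0xb1
body[6] sub  r3, r3, #17 → r3=0x24
epilogue: pop r0=0x18, sp=0x7f
r4 is caller-saved → body value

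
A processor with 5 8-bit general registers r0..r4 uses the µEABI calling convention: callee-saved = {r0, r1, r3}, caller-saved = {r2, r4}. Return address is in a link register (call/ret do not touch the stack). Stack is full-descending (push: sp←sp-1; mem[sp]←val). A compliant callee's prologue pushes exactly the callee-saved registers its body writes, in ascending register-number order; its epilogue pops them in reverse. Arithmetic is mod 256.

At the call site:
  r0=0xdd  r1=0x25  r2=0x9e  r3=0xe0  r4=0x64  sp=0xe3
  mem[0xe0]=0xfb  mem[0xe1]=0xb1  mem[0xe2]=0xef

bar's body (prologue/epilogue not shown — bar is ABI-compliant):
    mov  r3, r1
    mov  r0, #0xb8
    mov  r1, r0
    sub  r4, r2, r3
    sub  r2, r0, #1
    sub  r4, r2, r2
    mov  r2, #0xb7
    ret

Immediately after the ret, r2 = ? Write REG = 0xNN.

prologue: push r0 → mem[0xe2]=0xdd, sp=0xe2
prologue: push r1 → mem[0xe1]=0x25, sp=0xe1
prologue: push r3 → mem[0xe0]=0xe0, sp=0xe0
body[0] mov  r3, r1 → r3=0x25
body[1] mov  r0, #0xb8 → r0=0xb8
body[2] mov  r1, r0 → r1=0xb8
body[3] sub  r4, r2, r3 → r4=0x79
body[4] sub  r2, r0, #1 → r2=0xb7
body[5] sub  r4, r2, r2 → r4=0x00
body[6] mov  r2, #0xb7 → r2=0xb7
epilogue: pop r3=0xe0, sp=0xe1
epilogue: pop r1=0x25, sp=0xe2
epilogue: pop r0=0xdd, sp=0xe3
r2 is caller-saved → body value

REG = 0xb7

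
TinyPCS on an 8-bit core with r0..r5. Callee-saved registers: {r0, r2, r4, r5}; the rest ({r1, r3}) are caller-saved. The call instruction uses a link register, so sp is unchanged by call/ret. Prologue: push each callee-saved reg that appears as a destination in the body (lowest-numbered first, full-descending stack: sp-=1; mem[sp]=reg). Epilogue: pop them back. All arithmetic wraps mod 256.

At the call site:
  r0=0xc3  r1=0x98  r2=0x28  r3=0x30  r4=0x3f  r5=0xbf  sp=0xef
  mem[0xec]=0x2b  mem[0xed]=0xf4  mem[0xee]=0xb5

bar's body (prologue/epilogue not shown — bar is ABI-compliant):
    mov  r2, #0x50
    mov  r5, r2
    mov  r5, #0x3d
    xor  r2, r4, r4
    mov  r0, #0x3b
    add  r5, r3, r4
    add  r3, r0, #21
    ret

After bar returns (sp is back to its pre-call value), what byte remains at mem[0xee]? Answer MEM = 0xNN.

MEM = 0xc3

prologue: push r0 → mem[0xee]=0xc3, sp=0xee
prologue: push r2 → mem[0xed]=0x28, sp=0xed
prologue: push r5 → mem[0xec]=0xbf, sp=0xec
body[0] mov  r2, #0x50 → r2=0x50
body[1] mov  r5, r2 → r5=0x50
body[2] mov  r5, #0x3d → r5=0x3d
body[3] xor  r2, r4, r4 → r2=0x00
body[4] mov  r0, #0x3b → r0=0x3b
body[5] add  r5, r3, r4 → r5=0x6f
body[6] add  r3, r0, #21 → r3=0x50
epilogue: pop r5=0xbf, sp=0xed
epilogue: pop r2=0x28, sp=0xee
epilogue: pop r0=0xc3, sp=0xef
prologue pushed ['r0', 'r2', 'r5'] at ['0xee', '0xed', '0xec']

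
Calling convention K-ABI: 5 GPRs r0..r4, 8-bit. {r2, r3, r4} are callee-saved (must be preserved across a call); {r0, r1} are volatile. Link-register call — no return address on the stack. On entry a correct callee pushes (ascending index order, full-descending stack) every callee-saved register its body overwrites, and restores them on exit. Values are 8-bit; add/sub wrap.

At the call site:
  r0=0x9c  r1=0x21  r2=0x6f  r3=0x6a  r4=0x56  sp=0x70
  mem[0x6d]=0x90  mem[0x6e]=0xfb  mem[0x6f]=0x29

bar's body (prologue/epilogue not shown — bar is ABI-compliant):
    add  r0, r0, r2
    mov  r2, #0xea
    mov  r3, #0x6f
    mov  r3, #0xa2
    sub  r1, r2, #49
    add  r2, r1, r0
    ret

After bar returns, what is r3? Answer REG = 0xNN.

REG = 0x6a

prologue: push r2 -> mem[0x6f]=0x6f, sp=0x6f
prologue: push r3 -> mem[0x6e]=0x6a, sp=0x6e
body[0] add  r0, r0, r2 -> r0=0x0b
body[1] mov  r2, #0xea -> r2=0xea
body[2] mov  r3, #0x6f -> r3=0x6f
body[3] mov  r3, #0xa2 -> r3=0xa2
body[4] sub  r1, r2, #49 -> r1=0xb9
body[5] add  r2, r1, r0 -> r2=0xc4
epilogue: pop r3=0x6a, sp=0x6f
epilogue: pop r2=0x6f, sp=0x70
r3 is callee-saved -> restored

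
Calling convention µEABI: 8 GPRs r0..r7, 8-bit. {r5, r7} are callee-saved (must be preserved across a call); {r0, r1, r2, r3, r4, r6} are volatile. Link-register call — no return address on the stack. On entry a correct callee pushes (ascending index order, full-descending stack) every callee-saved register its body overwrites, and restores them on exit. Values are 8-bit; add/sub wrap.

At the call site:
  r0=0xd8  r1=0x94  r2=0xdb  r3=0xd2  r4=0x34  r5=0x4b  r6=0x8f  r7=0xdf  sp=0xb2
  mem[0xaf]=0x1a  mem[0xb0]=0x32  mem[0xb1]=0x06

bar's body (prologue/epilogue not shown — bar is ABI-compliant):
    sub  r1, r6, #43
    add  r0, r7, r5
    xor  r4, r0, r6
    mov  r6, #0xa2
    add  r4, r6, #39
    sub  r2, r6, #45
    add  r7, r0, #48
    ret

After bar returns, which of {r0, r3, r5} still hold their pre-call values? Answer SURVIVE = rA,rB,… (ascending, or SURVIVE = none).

SURVIVE = r3,r5

prologue: push r7 -> mem[0xb1]=0xdf, sp=0xb1
body[0] sub  r1, r6, #43 -> r1=0x64
body[1] add  r0, r7, r5 -> r0=0x2a
body[2] xor  r4, r0, r6 -> r4=0xa5
body[3] mov  r6, #0xa2 -> r6=0xa2
body[4] add  r4, r6, #39 -> r4=0xc9
body[5] sub  r2, r6, #45 -> r2=0x75
body[6] add  r7, r0, #48 -> r7=0x5a
epilogue: pop r7=0xdf, sp=0xb2
r0: caller-saved, written=True
r3: caller-saved, written=False
r5: callee-saved, written=False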